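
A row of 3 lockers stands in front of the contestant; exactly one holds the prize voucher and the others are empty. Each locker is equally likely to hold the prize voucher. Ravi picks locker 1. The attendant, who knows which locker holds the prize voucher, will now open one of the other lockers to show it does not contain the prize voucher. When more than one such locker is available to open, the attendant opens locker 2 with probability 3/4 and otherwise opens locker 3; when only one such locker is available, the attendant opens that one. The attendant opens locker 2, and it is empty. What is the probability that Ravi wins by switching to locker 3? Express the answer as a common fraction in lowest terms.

Consider each possible location of the prize voucher in turn.
If it is in locker 1 (prior 1/3): locker 2 is available, opened with probability 3/4; weight (1/3)·(3/4) = 1/4.
If it is in locker 2 (prior 1/3): the attendant opened locker 2, so this case is ruled out; weight (1/3)·0 = 0.
If it is in locker 3 (prior 1/3): only locker 2 is available, probability 1; weight (1/3)·1 = 1/3.
The weights sum to 7/12.
So P(the prize voucher in locker 3 | the attendant opened locker 2) = (1/3) / (7/12) = 4/7.

4/7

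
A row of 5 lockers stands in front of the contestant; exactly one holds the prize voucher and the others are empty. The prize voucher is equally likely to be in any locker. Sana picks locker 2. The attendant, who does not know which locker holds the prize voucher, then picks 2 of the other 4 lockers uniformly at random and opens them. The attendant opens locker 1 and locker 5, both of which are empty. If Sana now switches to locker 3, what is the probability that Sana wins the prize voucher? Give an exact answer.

Condition on the true location of the prize voucher.
If it is in either of lockers 1 and 5 (prior 1/5 each): that locker was opened and seen not to hold the prize — ruled out; weight (1/5)·0 = 0 each.
If it is in any of lockers 2, 3, and 4 (prior 1/5 each): the attendant picks exactly this set with probability 1/6 regardless, and none is the prize; weight (1/5)·(1/6) = 1/30 each.
The weights sum to 1/10.
So P(the prize voucher in locker 3 | the attendant opened locker 1 and locker 5) = (1/30) / (1/10) = 1/3.

1/3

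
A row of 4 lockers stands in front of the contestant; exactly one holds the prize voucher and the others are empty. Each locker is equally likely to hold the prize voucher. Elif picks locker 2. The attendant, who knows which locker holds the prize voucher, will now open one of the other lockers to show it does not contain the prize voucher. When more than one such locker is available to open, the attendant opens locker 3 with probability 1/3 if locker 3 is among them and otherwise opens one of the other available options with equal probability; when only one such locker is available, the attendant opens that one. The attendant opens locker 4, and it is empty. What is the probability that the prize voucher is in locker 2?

2/9

Consider each possible location of the prize voucher in turn.
If it is in locker 1 (prior 1/4): locker 3 is available but not opened, probability 2/3; weight (1/4)·(2/3) = 1/6.
If it is in locker 2 (prior 1/4): locker 3 is available but not opened; locker 4 gets probability (1 − 1/3)/2 = 1/3; weight (1/4)·(1/3) = 1/12.
If it is in locker 3 (prior 1/4): locker 3 holds the prize so is unavailable; the attendant chooses uniformly among the 2 others, probability 1/2; weight (1/4)·(1/2) = 1/8.
If it is in locker 4 (prior 1/4): the attendant opened locker 4, so this case is ruled out; weight (1/4)·0 = 0.
The weights sum to 3/8.
So P(the prize voucher in locker 2 | the attendant opened locker 4) = (1/12) / (3/8) = 2/9.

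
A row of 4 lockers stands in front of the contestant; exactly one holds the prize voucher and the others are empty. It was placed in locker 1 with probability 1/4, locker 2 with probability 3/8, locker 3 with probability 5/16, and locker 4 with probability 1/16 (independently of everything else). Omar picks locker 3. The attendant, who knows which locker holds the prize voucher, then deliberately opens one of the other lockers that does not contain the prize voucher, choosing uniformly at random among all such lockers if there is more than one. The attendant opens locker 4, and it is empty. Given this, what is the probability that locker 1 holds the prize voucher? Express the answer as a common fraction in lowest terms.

Apply Bayes' rule, conditioning on where the prize voucher actually is.
If it is in locker 1 (prior 1/4): the attendant has 2 equally likely choices, so probability 1/2; weight (1/4)·(1/2) = 1/8.
If it is in locker 2 (prior 3/8): the attendant has 2 equally likely choices, so probability 1/2; weight (3/8)·(1/2) = 3/16.
If it is in locker 3 (prior 5/16): the attendant has 3 equally likely choices, so probability 1/3; weight (5/16)·(1/3) = 5/48.
If it is in locker 4 (prior 1/16): the attendant opened locker 4, so this case is ruled out; weight (1/16)·0 = 0.
The weights sum to 5/12.
So P(the prize voucher in locker 1 | the attendant opened locker 4) = (1/8) / (5/12) = 3/10.

3/10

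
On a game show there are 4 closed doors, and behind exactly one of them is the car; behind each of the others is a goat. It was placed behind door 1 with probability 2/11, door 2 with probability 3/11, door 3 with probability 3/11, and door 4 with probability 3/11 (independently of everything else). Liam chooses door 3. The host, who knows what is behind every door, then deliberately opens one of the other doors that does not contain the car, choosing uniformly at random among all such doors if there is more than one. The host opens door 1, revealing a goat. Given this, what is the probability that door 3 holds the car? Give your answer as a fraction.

Consider each possible location of the car in turn.
If it is behind door 1 (prior 2/11): the host opened door 1, so this case is ruled out; weight (2/11)·0 = 0.
If it is behind either of doors 2 and 4 (prior 3/11 each): the host has 2 equally likely choices, so probability 1/2; weight (3/11)·(1/2) = 3/22 each.
If it is behind door 3 (prior 3/11): the host has 3 equally likely choices, so probability 1/3; weight (3/11)·(1/3) = 1/11.
The weights sum to 4/11.
So P(the car behind door 3 | the host opened door 1) = (1/11) / (4/11) = 1/4.

1/4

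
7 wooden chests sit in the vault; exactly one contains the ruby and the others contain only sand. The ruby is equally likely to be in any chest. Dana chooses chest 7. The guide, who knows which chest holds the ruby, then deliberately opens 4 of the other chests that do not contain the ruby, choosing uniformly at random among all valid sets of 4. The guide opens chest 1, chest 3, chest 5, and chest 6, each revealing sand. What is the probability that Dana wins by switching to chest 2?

3/7

Apply Bayes' rule, conditioning on where the ruby actually is.
If it is in any of chests 1, 3, 5, and 6 (prior 1/7 each): that chest was opened and seen not to hold the prize — ruled out; weight (1/7)·0 = 0 each.
If it is in either of chests 2 and 4 (prior 1/7 each): the guide has 5 equally likely choices, so probability 1/5; weight (1/7)·(1/5) = 1/35 each.
If it is in chest 7 (prior 1/7): the guide has 15 equally likely choices, so probability 1/15; weight (1/7)·(1/15) = 1/105.
The weights sum to 1/15.
So P(the ruby in chest 2 | the guide opened chest 1, chest 3, chest 5, and chest 6) = (1/35) / (1/15) = 3/7.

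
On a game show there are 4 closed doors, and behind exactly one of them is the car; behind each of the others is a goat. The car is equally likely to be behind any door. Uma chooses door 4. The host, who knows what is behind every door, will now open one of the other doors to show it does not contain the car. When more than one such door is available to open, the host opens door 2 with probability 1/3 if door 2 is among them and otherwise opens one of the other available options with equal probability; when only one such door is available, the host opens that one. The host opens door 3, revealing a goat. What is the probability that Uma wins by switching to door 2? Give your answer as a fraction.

1/3

Apply Bayes' rule, conditioning on where the car actually is.
If it is behind door 1 (prior 1/4): door 2 is available but not opened, probability 2/3; weight (1/4)·(2/3) = 1/6.
If it is behind door 2 (prior 1/4): door 2 holds the prize so is unavailable; the host chooses uniformly among the 2 others, probability 1/2; weight (1/4)·(1/2) = 1/8.
If it is behind door 3 (prior 1/4): the host opened door 3, so this case is ruled out; weight (1/4)·0 = 0.
If it is behind door 4 (prior 1/4): door 2 is available but not opened; door 3 gets probability (1 − 1/3)/2 = 1/3; weight (1/4)·(1/3) = 1/12.
The weights sum to 3/8.
So P(the car behind door 2 | the host opened door 3) = (1/8) / (3/8) = 1/3.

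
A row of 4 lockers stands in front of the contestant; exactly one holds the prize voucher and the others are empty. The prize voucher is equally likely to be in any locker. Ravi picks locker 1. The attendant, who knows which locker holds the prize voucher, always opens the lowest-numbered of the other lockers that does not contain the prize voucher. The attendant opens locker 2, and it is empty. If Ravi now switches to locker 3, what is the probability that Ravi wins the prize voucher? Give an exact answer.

Condition on the true location of the prize voucher.
If it is in any of lockers 1, 3, and 4 (prior 1/4 each): locker 2 is the lowest-numbered option available, probability 1; weight (1/4)·1 = 1/4 each.
If it is in locker 2 (prior 1/4): the attendant opened locker 2, so this case is ruled out; weight (1/4)·0 = 0.
The weights sum to 3/4.
So P(the prize voucher in locker 3 | the attendant opened locker 2) = (1/4) / (3/4) = 1/3.

1/3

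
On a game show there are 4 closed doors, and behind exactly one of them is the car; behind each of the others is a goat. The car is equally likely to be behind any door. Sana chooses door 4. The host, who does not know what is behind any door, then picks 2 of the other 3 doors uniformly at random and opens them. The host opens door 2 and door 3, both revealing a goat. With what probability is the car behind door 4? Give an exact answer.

Because the host chose which doors to open without knowing where the car is, the choice is independent of the prize location. Learning that none of the 2 opened doors holds the car simply rules out those 2 locations and leaves the remaining 2 doors still equally likely by symmetry.
So P(the car behind door 4) = 1/2.

1/2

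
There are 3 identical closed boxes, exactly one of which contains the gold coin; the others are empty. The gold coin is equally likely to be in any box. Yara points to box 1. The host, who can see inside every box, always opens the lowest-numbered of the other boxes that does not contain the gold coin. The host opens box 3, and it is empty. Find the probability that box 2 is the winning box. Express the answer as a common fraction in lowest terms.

1

Apply Bayes' rule, conditioning on where the gold coin actually is.
If it is in box 1 (prior 1/3): the host would have opened box 2 instead, probability 0; weight (1/3)·0 = 0.
If it is in box 2 (prior 1/3): box 3 is the lowest-numbered option available, probability 1; weight (1/3)·1 = 1/3.
If it is in box 3 (prior 1/3): the host opened box 3, so this case is ruled out; weight (1/3)·0 = 0.
The weights sum to 1/3.
So P(the gold coin in box 2 | the host opened box 3) = (1/3) / (1/3) = 1.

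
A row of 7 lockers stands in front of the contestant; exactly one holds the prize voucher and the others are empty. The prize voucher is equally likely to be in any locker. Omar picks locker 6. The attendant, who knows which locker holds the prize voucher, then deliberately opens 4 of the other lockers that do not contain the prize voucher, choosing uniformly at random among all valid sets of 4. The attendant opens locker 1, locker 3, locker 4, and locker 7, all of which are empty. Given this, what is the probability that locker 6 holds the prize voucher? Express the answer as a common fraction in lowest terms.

1/7

Condition on the true location of the prize voucher.
If it is in any of lockers 1, 3, 4, and 7 (prior 1/7 each): that locker was opened and seen not to hold the prize — ruled out; weight (1/7)·0 = 0 each.
If it is in either of lockers 2 and 5 (prior 1/7 each): the attendant has 5 equally likely choices, so probability 1/5; weight (1/7)·(1/5) = 1/35 each.
If it is in locker 6 (prior 1/7): the attendant has 15 equally likely choices, so probability 1/15; weight (1/7)·(1/15) = 1/105.
The weights sum to 1/15.
So P(the prize voucher in locker 6 | the attendant opened locker 1, locker 3, locker 4, and locker 7) = (1/105) / (1/15) = 1/7.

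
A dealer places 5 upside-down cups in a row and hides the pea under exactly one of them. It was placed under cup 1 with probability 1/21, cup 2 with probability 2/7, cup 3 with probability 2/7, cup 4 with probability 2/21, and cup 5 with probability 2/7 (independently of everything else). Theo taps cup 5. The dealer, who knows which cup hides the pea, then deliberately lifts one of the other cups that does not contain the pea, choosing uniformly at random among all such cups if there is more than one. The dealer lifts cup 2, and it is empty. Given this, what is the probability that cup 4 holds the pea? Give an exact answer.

Apply Bayes' rule, conditioning on where the pea actually is.
If it is under cup 1 (prior 1/21): the dealer has 3 equally likely choices, so probability 1/3; weight (1/21)·(1/3) = 1/63.
If it is under cup 2 (prior 2/7): the dealer opened cup 2, so this case is ruled out; weight (2/7)·0 = 0.
If it is under cup 3 (prior 2/7): the dealer has 3 equally likely choices, so probability 1/3; weight (2/7)·(1/3) = 2/21.
If it is under cup 4 (prior 2/21): the dealer has 3 equally likely choices, so probability 1/3; weight (2/21)·(1/3) = 2/63.
If it is under cup 5 (prior 2/7): the dealer has 4 equally likely choices, so probability 1/4; weight (2/7)·(1/4) = 1/14.
The weights sum to 3/14.
So P(the pea under cup 4 | the dealer opened cup 2) = (2/63) / (3/14) = 4/27.

4/27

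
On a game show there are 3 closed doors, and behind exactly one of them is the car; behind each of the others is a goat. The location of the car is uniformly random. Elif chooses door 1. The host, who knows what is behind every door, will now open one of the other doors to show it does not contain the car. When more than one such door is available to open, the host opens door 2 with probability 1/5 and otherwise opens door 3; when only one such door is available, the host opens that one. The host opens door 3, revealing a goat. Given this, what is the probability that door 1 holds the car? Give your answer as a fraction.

4/9

Condition on the true location of the car.
If it is behind door 1 (prior 1/3): door 2 is available but not opened, probability 4/5; weight (1/3)·(4/5) = 4/15.
If it is behind door 2 (prior 1/3): only door 3 is available, probability 1; weight (1/3)·1 = 1/3.
If it is behind door 3 (prior 1/3): the host opened door 3, so this case is ruled out; weight (1/3)·0 = 0.
The weights sum to 3/5.
So P(the car behind door 1 | the host opened door 3) = (4/15) / (3/5) = 4/9.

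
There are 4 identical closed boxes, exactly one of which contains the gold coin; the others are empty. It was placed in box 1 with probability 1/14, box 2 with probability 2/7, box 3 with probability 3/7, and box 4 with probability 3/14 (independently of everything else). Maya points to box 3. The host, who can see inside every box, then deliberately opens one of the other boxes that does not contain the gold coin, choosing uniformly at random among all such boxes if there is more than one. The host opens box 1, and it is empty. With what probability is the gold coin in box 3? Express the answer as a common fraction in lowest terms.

Condition on the true location of the gold coin.
If it is in box 1 (prior 1/14): the host opened box 1, so this case is ruled out; weight (1/14)·0 = 0.
If it is in box 2 (prior 2/7): the host has 2 equally likely choices, so probability 1/2; weight (2/7)·(1/2) = 1/7.
If it is in box 3 (prior 3/7): the host has 3 equally likely choices, so probability 1/3; weight (3/7)·(1/3) = 1/7.
If it is in box 4 (prior 3/14): the host has 2 equally likely choices, so probability 1/2; weight (3/14)·(1/2) = 3/28.
The weights sum to 11/28.
So P(the gold coin in box 3 | the host opened box 1) = (1/7) / (11/28) = 4/11.

4/11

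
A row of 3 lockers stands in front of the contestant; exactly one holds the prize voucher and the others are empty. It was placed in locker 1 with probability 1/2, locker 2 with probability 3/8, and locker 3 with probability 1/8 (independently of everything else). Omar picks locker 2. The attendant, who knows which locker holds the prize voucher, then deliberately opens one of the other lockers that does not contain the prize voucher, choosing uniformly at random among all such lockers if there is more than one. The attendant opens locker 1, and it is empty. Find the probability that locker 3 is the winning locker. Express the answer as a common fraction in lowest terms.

2/5

Apply Bayes' rule, conditioning on where the prize voucher actually is.
If it is in locker 1 (prior 1/2): the attendant opened locker 1, so this case is ruled out; weight (1/2)·0 = 0.
If it is in locker 2 (prior 3/8): the attendant has 2 equally likely choices, so probability 1/2; weight (3/8)·(1/2) = 3/16.
If it is in locker 3 (prior 1/8): the attendant has no choice, probability 1; weight (1/8)·1 = 1/8.
The weights sum to 5/16.
So P(the prize voucher in locker 3 | the attendant opened locker 1) = (1/8) / (5/16) = 2/5.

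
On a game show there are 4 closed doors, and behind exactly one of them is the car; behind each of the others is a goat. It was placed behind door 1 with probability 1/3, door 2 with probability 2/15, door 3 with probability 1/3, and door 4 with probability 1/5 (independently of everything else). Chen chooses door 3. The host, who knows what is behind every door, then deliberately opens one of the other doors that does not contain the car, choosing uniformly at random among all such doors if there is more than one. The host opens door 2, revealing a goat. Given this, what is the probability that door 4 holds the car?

Apply Bayes' rule, conditioning on where the car actually is.
If it is behind door 1 (prior 1/3): the host has 2 equally likely choices, so probability 1/2; weight (1/3)·(1/2) = 1/6.
If it is behind door 2 (prior 2/15): the host opened door 2, so this case is ruled out; weight (2/15)·0 = 0.
If it is behind door 3 (prior 1/3): the host has 3 equally likely choices, so probability 1/3; weight (1/3)·(1/3) = 1/9.
If it is behind door 4 (prior 1/5): the host has 2 equally likely choices, so probability 1/2; weight (1/5)·(1/2) = 1/10.
The weights sum to 17/45.
So P(the car behind door 4 | the host opened door 2) = (1/10) / (17/45) = 9/34.

9/34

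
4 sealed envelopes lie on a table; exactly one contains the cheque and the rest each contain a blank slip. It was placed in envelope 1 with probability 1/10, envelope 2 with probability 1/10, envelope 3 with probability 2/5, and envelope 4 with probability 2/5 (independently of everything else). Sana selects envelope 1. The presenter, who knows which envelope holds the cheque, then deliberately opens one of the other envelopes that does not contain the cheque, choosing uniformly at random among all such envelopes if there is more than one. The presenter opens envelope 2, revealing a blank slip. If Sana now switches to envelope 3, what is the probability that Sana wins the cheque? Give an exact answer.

Apply Bayes' rule, conditioning on where the cheque actually is.
If it is in envelope 1 (prior 1/10): the presenter has 3 equally likely choices, so probability 1/3; weight (1/10)·(1/3) = 1/30.
If it is in envelope 2 (prior 1/10): the presenter opened envelope 2, so this case is ruled out; weight (1/10)·0 = 0.
If it is in either of envelopes 3 and 4 (prior 2/5 each): the presenter has 2 equally likely choices, so probability 1/2; weight (2/5)·(1/2) = 1/5 each.
The weights sum to 13/30.
So P(the cheque in envelope 3 | the presenter opened envelope 2) = (1/5) / (13/30) = 6/13.

6/13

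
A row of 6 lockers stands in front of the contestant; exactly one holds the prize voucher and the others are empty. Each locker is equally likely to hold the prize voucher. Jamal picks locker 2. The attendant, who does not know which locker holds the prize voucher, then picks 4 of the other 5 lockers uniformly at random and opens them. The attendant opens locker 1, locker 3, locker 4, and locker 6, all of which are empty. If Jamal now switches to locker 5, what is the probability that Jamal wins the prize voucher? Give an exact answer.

1/2

Consider each possible location of the prize voucher in turn.
If it is in any of lockers 1, 3, 4, and 6 (prior 1/6 each): that locker was opened and seen not to hold the prize — ruled out; weight (1/6)·0 = 0 each.
If it is in either of lockers 2 and 5 (prior 1/6 each): the attendant picks exactly this set with probability 1/5 regardless, and none is the prize; weight (1/6)·(1/5) = 1/30 each.
The weights sum to 1/15.
So P(the prize voucher in locker 5 | the attendant opened locker 1, locker 3, locker 4, and locker 6) = (1/30) / (1/15) = 1/2.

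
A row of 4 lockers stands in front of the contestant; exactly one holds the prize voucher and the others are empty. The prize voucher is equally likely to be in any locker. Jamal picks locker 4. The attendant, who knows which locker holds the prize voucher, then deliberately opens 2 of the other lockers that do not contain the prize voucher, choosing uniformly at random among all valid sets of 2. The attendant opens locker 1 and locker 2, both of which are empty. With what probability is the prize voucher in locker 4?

1/4

Apply Bayes' rule, conditioning on where the prize voucher actually is.
If it is in either of lockers 1 and 2 (prior 1/4 each): that locker was opened and seen not to hold the prize — ruled out; weight (1/4)·0 = 0 each.
If it is in locker 3 (prior 1/4): the attendant has no choice, probability 1; weight (1/4)·1 = 1/4.
If it is in locker 4 (prior 1/4): the attendant has 3 equally likely choices, so probability 1/3; weight (1/4)·(1/3) = 1/12.
The weights sum to 1/3.
So P(the prize voucher in locker 4 | the attendant opened locker 1 and locker 2) = (1/12) / (1/3) = 1/4.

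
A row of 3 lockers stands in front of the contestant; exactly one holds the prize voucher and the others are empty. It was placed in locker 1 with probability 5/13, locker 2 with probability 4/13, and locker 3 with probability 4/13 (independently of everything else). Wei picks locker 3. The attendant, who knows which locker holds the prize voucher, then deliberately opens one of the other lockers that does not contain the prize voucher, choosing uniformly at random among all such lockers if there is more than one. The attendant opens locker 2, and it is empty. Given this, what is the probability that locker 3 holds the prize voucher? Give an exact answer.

2/7

Consider each possible location of the prize voucher in turn.
If it is in locker 1 (prior 5/13): the attendant has no choice, probability 1; weight (5/13)·1 = 5/13.
If it is in locker 2 (prior 4/13): the attendant opened locker 2, so this case is ruled out; weight (4/13)·0 = 0.
If it is in locker 3 (prior 4/13): the attendant has 2 equally likely choices, so probability 1/2; weight (4/13)·(1/2) = 2/13.
The weights sum to 7/13.
So P(the prize voucher in locker 3 | the attendant opened locker 2) = (2/13) / (7/13) = 2/7.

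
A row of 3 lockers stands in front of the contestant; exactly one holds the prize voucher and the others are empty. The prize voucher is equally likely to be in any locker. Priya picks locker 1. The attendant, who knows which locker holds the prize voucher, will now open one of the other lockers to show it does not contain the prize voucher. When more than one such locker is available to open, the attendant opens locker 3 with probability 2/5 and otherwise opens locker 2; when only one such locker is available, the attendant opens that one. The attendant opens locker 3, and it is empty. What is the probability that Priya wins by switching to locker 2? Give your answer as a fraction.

5/7

Condition on the true location of the prize voucher.
If it is in locker 1 (prior 1/3): locker 3 is available, opened with probability 2/5; weight (1/3)·(2/5) = 2/15.
If it is in locker 2 (prior 1/3): only locker 3 is available, probability 1; weight (1/3)·1 = 1/3.
If it is in locker 3 (prior 1/3): the attendant opened locker 3, so this case is ruled out; weight (1/3)·0 = 0.
The weights sum to 7/15.
So P(the prize voucher in locker 2 | the attendant opened locker 3) = (1/3) / (7/15) = 5/7.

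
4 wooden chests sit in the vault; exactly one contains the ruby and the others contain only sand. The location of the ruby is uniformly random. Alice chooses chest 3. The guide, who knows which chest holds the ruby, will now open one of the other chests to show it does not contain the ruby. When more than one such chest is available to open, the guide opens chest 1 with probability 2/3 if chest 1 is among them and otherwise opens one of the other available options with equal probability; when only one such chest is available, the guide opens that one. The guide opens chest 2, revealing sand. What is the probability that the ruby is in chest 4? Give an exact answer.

1/3

Consider each possible location of the ruby in turn.
If it is in chest 1 (prior 1/4): chest 1 holds the prize so is unavailable; the guide chooses uniformly among the 2 others, probability 1/2; weight (1/4)·(1/2) = 1/8.
If it is in chest 2 (prior 1/4): the guide opened chest 2, so this case is ruled out; weight (1/4)·0 = 0.
If it is in chest 3 (prior 1/4): chest 1 is available but not opened; chest 2 gets probability (1 − 2/3)/2 = 1/6; weight (1/4)·(1/6) = 1/24.
If it is in chest 4 (prior 1/4): chest 1 is available but not opened, probability 1/3; weight (1/4)·(1/3) = 1/12.
The weights sum to 1/4.
So P(the ruby in chest 4 | the guide opened chest 2) = (1/12) / (1/4) = 1/3.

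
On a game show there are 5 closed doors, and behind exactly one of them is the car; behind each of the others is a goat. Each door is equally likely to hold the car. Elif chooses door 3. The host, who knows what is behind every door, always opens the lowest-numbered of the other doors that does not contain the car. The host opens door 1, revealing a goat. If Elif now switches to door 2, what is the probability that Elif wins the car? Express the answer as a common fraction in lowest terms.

Condition on the true location of the car.
If it is behind door 1 (prior 1/5): the host opened door 1, so this case is ruled out; weight (1/5)·0 = 0.
If it is behind any of doors 2, 3, 4, and 5 (prior 1/5 each): door 1 is the lowest-numbered option available, probability 1; weight (1/5)·1 = 1/5 each.
The weights sum to 4/5.
So P(the car behind door 2 | the host opened door 1) = (1/5) / (4/5) = 1/4.

1/4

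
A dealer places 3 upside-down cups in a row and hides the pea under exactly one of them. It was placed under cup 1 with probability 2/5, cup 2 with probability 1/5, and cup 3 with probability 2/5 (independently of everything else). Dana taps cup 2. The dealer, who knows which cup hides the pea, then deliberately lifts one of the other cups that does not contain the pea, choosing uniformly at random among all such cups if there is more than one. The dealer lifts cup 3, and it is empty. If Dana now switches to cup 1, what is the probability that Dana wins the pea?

Apply Bayes' rule, conditioning on where the pea actually is.
If it is under cup 1 (prior 2/5): the dealer has no choice, probability 1; weight (2/5)·1 = 2/5.
If it is under cup 2 (prior 1/5): the dealer has 2 equally likely choices, so probability 1/2; weight (1/5)·(1/2) = 1/10.
If it is under cup 3 (prior 2/5): the dealer opened cup 3, so this case is ruled out; weight (2/5)·0 = 0.
The weights sum to 1/2.
So P(the pea under cup 1 | the dealer opened cup 3) = (2/5) / (1/2) = 4/5.

4/5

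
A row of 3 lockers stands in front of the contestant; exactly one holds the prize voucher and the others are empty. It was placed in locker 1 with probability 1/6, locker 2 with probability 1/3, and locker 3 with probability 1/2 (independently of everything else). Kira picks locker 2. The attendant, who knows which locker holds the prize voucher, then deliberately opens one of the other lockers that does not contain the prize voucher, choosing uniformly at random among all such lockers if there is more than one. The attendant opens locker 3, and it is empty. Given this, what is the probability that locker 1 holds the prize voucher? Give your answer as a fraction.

1/2

Apply Bayes' rule, conditioning on where the prize voucher actually is.
If it is in locker 1 (prior 1/6): the attendant has no choice, probability 1; weight (1/6)·1 = 1/6.
If it is in locker 2 (prior 1/3): the attendant has 2 equally likely choices, so probability 1/2; weight (1/3)·(1/2) = 1/6.
If it is in locker 3 (prior 1/2): the attendant opened locker 3, so this case is ruled out; weight (1/2)·0 = 0.
The weights sum to 1/3.
So P(the prize voucher in locker 1 | the attendant opened locker 3) = (1/6) / (1/3) = 1/2.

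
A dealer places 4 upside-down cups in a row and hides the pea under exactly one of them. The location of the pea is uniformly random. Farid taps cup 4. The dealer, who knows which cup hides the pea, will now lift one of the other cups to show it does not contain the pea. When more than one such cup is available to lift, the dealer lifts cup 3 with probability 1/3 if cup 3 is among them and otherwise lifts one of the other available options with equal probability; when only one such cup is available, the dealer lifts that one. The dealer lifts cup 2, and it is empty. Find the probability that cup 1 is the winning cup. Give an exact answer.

Condition on the true location of the pea.
If it is under cup 1 (prior 1/4): cup 3 is available but not opened, probability 2/3; weight (1/4)·(2/3) = 1/6.
If it is under cup 2 (prior 1/4): the dealer opened cup 2, so this case is ruled out; weight (1/4)·0 = 0.
If it is under cup 3 (prior 1/4): cup 3 holds the prize so is unavailable; the dealer chooses uniformly among the 2 others, probability 1/2; weight (1/4)·(1/2) = 1/8.
If it is under cup 4 (prior 1/4): cup 3 is available but not opened; cup 2 gets probability (1 − 1/3)/2 = 1/3; weight (1/4)·(1/3) = 1/12.
The weights sum to 3/8.
So P(the pea under cup 1 | the dealer opened cup 2) = (1/6) / (3/8) = 4/9.

4/9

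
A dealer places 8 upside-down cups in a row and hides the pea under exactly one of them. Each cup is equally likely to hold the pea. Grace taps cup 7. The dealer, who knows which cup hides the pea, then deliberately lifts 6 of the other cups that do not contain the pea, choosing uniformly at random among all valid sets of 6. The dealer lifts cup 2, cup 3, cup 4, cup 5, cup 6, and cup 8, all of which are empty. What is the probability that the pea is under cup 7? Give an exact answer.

Condition on the true location of the pea.
If it is under cup 1 (prior 1/8): the dealer has no choice, probability 1; weight (1/8)·1 = 1/8.
If it is under any of cups 2, 3, 4, 5, 6, and 8 (prior 1/8 each): that cup was opened and seen not to hold the prize — ruled out; weight (1/8)·0 = 0 each.
If it is under cup 7 (prior 1/8): the dealer has 7 equally likely choices, so probability 1/7; weight (1/8)·(1/7) = 1/56.
The weights sum to 1/7.
So P(the pea under cup 7 | the dealer opened cup 2, cup 3, cup 4, cup 5, cup 6, and cup 8) = (1/56) / (1/7) = 1/8.

1/8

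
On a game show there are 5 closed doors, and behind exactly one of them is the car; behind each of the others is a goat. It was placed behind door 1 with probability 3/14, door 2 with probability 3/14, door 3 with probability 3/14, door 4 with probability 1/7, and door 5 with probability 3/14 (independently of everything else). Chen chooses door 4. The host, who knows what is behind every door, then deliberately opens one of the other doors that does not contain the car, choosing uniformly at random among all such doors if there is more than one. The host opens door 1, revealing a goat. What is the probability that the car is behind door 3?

2/7

Condition on the true location of the car.
If it is behind door 1 (prior 3/14): the host opened door 1, so this case is ruled out; weight (3/14)·0 = 0.
If it is behind any of doors 2, 3, and 5 (prior 3/14 each): the host has 3 equally likely choices, so probability 1/3; weight (3/14)·(1/3) = 1/14 each.
If it is behind door 4 (prior 1/7): the host has 4 equally likely choices, so probability 1/4; weight (1/7)·(1/4) = 1/28.
The weights sum to 1/4.
So P(the car behind door 3 | the host opened door 1) = (1/14) / (1/4) = 2/7.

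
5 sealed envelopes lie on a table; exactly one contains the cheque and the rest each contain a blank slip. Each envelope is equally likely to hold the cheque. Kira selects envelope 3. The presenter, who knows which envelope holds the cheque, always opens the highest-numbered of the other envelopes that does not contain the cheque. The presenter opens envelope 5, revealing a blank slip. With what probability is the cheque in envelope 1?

Consider each possible location of the cheque in turn.
If it is in any of envelopes 1, 2, 3, and 4 (prior 1/5 each): envelope 5 is the highest-numbered option available, probability 1; weight (1/5)·1 = 1/5 each.
If it is in envelope 5 (prior 1/5): the presenter opened envelope 5, so this case is ruled out; weight (1/5)·0 = 0.
The weights sum to 4/5.
So P(the cheque in envelope 1 | the presenter opened envelope 5) = (1/5) / (4/5) = 1/4.

1/4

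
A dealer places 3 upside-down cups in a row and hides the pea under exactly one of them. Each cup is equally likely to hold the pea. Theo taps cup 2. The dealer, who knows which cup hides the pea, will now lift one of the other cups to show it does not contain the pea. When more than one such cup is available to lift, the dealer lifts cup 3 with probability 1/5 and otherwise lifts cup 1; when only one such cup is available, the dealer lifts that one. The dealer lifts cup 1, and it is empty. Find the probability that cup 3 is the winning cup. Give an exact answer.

Consider each possible location of the pea in turn.
If it is under cup 1 (prior 1/3): the dealer opened cup 1, so this case is ruled out; weight (1/3)·0 = 0.
If it is under cup 2 (prior 1/3): cup 3 is available but not opened, probability 4/5; weight (1/3)·(4/5) = 4/15.
If it is under cup 3 (prior 1/3): only cup 1 is available, probability 1; weight (1/3)·1 = 1/3.
The weights sum to 3/5.
So P(the pea under cup 3 | the dealer opened cup 1) = (1/3) / (3/5) = 5/9.

5/9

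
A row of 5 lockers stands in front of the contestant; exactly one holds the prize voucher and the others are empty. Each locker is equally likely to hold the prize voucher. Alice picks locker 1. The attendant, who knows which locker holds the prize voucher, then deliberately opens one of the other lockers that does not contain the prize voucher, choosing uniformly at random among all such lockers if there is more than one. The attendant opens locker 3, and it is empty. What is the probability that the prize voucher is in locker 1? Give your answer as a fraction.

Condition on the true location of the prize voucher.
If it is in locker 1 (prior 1/5): the attendant has 4 equally likely choices, so probability 1/4; weight (1/5)·(1/4) = 1/20.
If it is in any of lockers 2, 4, and 5 (prior 1/5 each): the attendant has 3 equally likely choices, so probability 1/3; weight (1/5)·(1/3) = 1/15 each.
If it is in locker 3 (prior 1/5): the attendant opened locker 3, so this case is ruled out; weight (1/5)·0 = 0.
The weights sum to 1/4.
So P(the prize voucher in locker 1 | the attendant opened locker 3) = (1/20) / (1/4) = 1/5.

1/5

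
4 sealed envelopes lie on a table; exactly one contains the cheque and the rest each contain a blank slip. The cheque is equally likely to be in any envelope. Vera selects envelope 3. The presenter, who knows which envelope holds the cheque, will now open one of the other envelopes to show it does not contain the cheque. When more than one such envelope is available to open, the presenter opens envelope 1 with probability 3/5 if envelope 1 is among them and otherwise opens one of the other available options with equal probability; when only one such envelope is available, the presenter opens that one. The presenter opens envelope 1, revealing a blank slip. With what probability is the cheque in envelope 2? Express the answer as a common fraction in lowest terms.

1/3

Condition on the true location of the cheque.
If it is in envelope 1 (prior 1/4): the presenter opened envelope 1, so this case is ruled out; weight (1/4)·0 = 0.
If it is in any of envelopes 2, 3, and 4 (prior 1/4 each): envelope 1 is available, opened with probability 3/5; weight (1/4)·(3/5) = 3/20 each.
The weights sum to 9/20.
So P(the cheque in envelope 2 | the presenter opened envelope 1) = (3/20) / (9/20) = 1/3.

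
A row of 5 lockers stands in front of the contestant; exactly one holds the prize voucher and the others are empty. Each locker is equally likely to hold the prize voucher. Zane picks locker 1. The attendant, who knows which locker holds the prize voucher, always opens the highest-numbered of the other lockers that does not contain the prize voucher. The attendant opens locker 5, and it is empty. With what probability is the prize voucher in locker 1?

1/4

Condition on the true location of the prize voucher.
If it is in any of lockers 1, 2, 3, and 4 (prior 1/5 each): locker 5 is the highest-numbered option available, probability 1; weight (1/5)·1 = 1/5 each.
If it is in locker 5 (prior 1/5): the attendant opened locker 5, so this case is ruled out; weight (1/5)·0 = 0.
The weights sum to 4/5.
So P(the prize voucher in locker 1 | the attendant opened locker 5) = (1/5) / (4/5) = 1/4.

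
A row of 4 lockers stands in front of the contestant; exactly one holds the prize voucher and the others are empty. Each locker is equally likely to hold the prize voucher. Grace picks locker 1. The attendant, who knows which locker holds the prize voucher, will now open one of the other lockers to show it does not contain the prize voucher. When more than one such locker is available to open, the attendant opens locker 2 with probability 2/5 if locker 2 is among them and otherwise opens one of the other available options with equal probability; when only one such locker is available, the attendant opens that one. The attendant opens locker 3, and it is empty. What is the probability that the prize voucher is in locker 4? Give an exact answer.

Condition on the true location of the prize voucher.
If it is in locker 1 (prior 1/4): locker 2 is available but not opened; locker 3 gets probability (1 − 2/5)/2 = 3/10; weight (1/4)·(3/10) = 3/40.
If it is in locker 2 (prior 1/4): locker 2 holds the prize so is unavailable; the attendant chooses uniformly among the 2 others, probability 1/2; weight (1/4)·(1/2) = 1/8.
If it is in locker 3 (prior 1/4): the attendant opened locker 3, so this case is ruled out; weight (1/4)·0 = 0.
If it is in locker 4 (prior 1/4): locker 2 is available but not opened, probability 3/5; weight (1/4)·(3/5) = 3/20.
The weights sum to 7/20.
So P(the prize voucher in locker 4 | the attendant opened locker 3) = (3/20) / (7/20) = 3/7.

3/7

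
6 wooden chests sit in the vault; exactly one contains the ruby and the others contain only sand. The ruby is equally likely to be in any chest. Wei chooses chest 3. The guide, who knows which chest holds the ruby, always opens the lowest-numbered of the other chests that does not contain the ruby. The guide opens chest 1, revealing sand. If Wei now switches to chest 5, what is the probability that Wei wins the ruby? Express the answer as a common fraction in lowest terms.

1/5

Consider each possible location of the ruby in turn.
If it is in chest 1 (prior 1/6): the guide opened chest 1, so this case is ruled out; weight (1/6)·0 = 0.
If it is in any of chests 2, 3, 4, 5, and 6 (prior 1/6 each): chest 1 is the lowest-numbered option available, probability 1; weight (1/6)·1 = 1/6 each.
The weights sum to 5/6.
So P(the ruby in chest 5 | the guide opened chest 1) = (1/6) / (5/6) = 1/5.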